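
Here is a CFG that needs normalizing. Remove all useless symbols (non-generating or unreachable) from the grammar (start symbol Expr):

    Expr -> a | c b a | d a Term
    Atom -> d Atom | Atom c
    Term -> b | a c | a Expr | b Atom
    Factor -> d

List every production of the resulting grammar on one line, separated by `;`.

Generating nonterminals: {Expr, Factor, Term}.
Reachable from Expr after that: {Expr, Term}.
Removed useless symbols: {Atom, Factor} and every production mentioning them.

Expr -> a | c b a | d a Term; Term -> b | a c | a Expr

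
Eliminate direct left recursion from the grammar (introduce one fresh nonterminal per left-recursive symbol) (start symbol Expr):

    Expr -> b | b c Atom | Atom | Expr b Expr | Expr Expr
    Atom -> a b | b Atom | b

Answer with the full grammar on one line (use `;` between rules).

Directly left-recursive nonterminal: Expr.
For Expr: α = {b Expr, Expr}, β = {b, b c Atom, Atom}. Rewrite as Expr → β Expr1 and Expr1 → α Expr1 | ε.

Expr -> b Expr1 | b c Atom Expr1 | Atom Expr1; Atom -> a b | b Atom | b; Expr1 -> b Expr Expr1 | Expr Expr1 | eps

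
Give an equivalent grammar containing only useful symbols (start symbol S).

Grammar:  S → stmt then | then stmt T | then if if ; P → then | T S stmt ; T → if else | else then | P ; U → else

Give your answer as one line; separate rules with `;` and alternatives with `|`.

S → stmt then | then stmt T | then if if; P → then | T S stmt; T → if else | else then | P

Generating nonterminals: {P, S, T, U}.
Reachable from S after that: {P, S, T}.
Removed useless symbols: {U} and every production mentioning them.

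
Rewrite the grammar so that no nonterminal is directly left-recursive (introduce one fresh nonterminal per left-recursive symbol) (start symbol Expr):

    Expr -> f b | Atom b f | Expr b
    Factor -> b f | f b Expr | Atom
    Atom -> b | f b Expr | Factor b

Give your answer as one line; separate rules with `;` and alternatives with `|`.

Expr -> f b Expr1 | Atom b f Expr1; Factor -> b f | f b Expr | Atom; Atom -> b | f b Expr | Factor b; Expr1 -> b Expr1 | ε

Expr is directly left-recursive.
For Expr: α = {b}, β = {f b, Atom b f}. Rewrite as Expr → β Expr1 and Expr1 → α Expr1 | ε.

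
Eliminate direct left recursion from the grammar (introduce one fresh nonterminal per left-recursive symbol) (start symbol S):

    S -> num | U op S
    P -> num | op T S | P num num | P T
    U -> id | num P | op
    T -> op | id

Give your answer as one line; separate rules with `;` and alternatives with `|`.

S -> num | U op S; P -> num P' | op T S P'; U -> id | num P | op; T -> op | id; P' -> num num P' | T P' | epsilon

Directly left-recursive nonterminal: P.
For P: α = {num num, T}, β = {num, op T S}. Rewrite as P → β P' and P' → α P' | ε.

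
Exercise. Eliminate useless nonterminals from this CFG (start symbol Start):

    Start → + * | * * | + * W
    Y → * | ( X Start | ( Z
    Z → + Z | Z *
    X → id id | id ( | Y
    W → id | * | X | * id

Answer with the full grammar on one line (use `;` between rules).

Start → + * | * * | + * W; Y → * | ( X Start; X → id id | id ( | Y; W → id | * | X | * id

Generating nonterminals: {Start, W, X, Y}.
Reachable from Start after that: {Start, W, X, Y}.
Removed useless symbols: {Z} and every production mentioning them.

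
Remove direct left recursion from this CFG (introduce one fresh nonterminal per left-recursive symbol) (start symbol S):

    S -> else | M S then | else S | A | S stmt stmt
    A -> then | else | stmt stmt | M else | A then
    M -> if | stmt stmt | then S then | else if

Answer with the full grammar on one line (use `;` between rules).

Directly left-recursive nonterminals: S, A.
For S: α = {stmt stmt}, β = {else, M S then, else S, A}. Rewrite as S → β S' and S' → α S' | ε.
For A: α = {then}, β = {then, else, stmt stmt, M else}. Rewrite as A → β A' and A' → α A' | ε.

S -> else S' | M S then S' | else S S' | A S'; A -> then A' | else A' | stmt stmt A' | M else A'; M -> if | stmt stmt | then S then | else if; S' -> stmt stmt S' | ε; A' -> then A' | ε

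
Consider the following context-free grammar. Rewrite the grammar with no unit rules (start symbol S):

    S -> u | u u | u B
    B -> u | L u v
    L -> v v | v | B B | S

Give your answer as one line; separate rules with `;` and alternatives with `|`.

S -> u | u u | u B; B -> u | L u v; L -> v v | v | B B | u | u u | u B

Unit pairs: L ⇒* {S}.
Replace each nonterminal's rules with the union of the non-unit rules of every nonterminal it unit-derives.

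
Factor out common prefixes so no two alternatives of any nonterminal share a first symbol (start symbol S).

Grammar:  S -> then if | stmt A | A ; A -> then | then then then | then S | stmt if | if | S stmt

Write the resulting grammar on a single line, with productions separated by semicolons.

A has alternatives sharing prefix 'then': factor to A → then A' with A' → ε | then then | S.

S -> then if | stmt A | A; A -> stmt if | if | S stmt | then A'; A' -> ε | then then | S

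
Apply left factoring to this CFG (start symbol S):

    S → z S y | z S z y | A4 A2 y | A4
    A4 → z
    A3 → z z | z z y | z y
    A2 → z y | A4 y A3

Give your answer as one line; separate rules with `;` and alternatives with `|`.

S → z S S' | A4 S''; A4 → z; A3 → z A3'; A2 → z y | A4 y A3; S' → y | z y; S'' → A2 y | ε; A3' → y | z A3''; A3'' → ε | y

S has alternatives sharing prefix 'z S': factor to S → z S S' with S' → y | z y.
S has alternatives sharing prefix 'A4': factor to S → A4 S'' with S'' → A2 y | ε.
A3 has alternatives sharing prefix 'z': factor to A3 → z A3' with A3' → z | z y | y.
A3' has alternatives sharing prefix 'z': factor to A3' → z A3'' with A3'' → ε | y.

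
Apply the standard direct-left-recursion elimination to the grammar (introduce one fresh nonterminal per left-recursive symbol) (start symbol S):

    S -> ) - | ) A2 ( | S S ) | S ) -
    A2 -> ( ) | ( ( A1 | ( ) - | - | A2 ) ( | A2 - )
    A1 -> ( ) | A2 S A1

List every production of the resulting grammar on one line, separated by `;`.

Directly left-recursive nonterminals: S, A2.
For S: α = {S ), ) -}, β = {) -, ) A2 (}. Rewrite as S → β S' and S' → α S' | ε.
For A2: α = {) (, - )}, β = {( ), ( ( A1, ( ) -, -}. Rewrite as A2 → β A2' and A2' → α A2' | ε.

S -> ) - S' | ) A2 ( S'; A2 -> ( ) A2' | ( ( A1 A2' | ( ) - A2' | - A2'; A1 -> ( ) | A2 S A1; S' -> S ) S' | ) - S' | ε; A2' -> ) ( A2' | - ) A2' | ε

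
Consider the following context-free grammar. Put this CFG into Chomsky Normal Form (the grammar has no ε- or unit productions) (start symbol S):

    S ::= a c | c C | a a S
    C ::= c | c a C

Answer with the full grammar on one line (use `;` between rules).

S ::= X1 X2 | X2 C | X1 Y1; C ::= c | X2 Y2; X1 ::= a; X2 ::= c; Y1 ::= X1 S; Y2 ::= X1 C

Introduce a nonterminal for each terminal appearing in a rule of length ≥ 2: X1 → a, X2 → c.
Binarize each right-hand side of length ≥ 3 by chaining fresh nonterminals (Y1, Y2, …): affected rules were S → X1 X1 S; C → X2 X1 C.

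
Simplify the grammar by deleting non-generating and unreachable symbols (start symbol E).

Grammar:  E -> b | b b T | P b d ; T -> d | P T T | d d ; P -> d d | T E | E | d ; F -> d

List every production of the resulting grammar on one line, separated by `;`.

E -> b | b b T | P b d; T -> d | P T T | d d; P -> d d | T E | E | d

Generating nonterminals: {E, F, P, T}.
Reachable from E after that: {E, P, T}.
Removed useless symbols: {F} and every production mentioning them.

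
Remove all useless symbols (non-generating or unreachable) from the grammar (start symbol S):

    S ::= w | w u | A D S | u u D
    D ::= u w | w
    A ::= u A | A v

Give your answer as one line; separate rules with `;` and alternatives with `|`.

S ::= w | w u | u u D; D ::= u w | w

Generating nonterminals: {D, S}.
Reachable from S after that: {D, S}.
Removed useless symbols: {A} and every production mentioning them.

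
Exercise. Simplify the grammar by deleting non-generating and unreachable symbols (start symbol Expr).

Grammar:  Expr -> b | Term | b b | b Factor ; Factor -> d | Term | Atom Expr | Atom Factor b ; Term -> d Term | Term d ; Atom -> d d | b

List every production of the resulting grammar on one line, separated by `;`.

Expr -> b | b b | b Factor; Factor -> d | Atom Expr | Atom Factor b; Atom -> d d | b

Generating nonterminals: {Atom, Expr, Factor}.
Reachable from Expr after that: {Atom, Expr, Factor}.
Removed useless symbols: {Term} and every production mentioning them.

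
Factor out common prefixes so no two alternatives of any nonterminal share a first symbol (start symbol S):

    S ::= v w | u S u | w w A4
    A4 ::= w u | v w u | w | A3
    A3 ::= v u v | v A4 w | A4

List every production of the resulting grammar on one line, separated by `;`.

A4 has alternatives sharing prefix 'w': factor to A4 → w A4' with A4' → u | ε.
A3 has alternatives sharing prefix 'v': factor to A3 → v A3' with A3' → u v | A4 w.

S ::= v w | u S u | w w A4; A4 ::= v w u | A3 | w A4'; A3 ::= A4 | v A3'; A4' ::= u | ε; A3' ::= u v | A4 w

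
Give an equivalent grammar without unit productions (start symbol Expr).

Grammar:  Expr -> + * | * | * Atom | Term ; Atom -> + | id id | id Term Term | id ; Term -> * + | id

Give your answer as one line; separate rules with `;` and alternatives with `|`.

Unit pairs: Expr ⇒* {Term}.
For every A with A ⇒* B via unit rules, add B's non-unit alternatives to A; then delete every rule of the form X → Y.

Expr -> * + | id | + * | * | * Atom; Atom -> + | id id | id Term Term | id; Term -> * + | id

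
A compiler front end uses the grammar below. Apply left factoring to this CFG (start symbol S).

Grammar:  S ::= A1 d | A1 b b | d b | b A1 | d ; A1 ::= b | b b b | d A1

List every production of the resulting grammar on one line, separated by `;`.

S ::= b A1 | A1 S' | d S''; A1 ::= d A1 | b A1'; S' ::= d | b b; S'' ::= b | eps; A1' ::= eps | b b

S has alternatives sharing prefix 'A1': factor to S → A1 S' with S' → d | b b.
S has alternatives sharing prefix 'd': factor to S → d S'' with S'' → b | ε.
A1 has alternatives sharing prefix 'b': factor to A1 → b A1' with A1' → ε | b b.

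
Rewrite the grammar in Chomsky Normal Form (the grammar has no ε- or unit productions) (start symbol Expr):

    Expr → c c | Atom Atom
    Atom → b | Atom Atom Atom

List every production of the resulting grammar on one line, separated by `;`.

Expr → X1 X1 | Atom Atom; Atom → b | Atom Y1; X1 → c; Y1 → Atom Atom

Introduce a nonterminal for each terminal appearing in a rule of length ≥ 2: X1 → c.
Binarize each right-hand side of length ≥ 3 by chaining fresh nonterminals (Y1, Y2, …): affected rules were Atom → Atom Atom Atom.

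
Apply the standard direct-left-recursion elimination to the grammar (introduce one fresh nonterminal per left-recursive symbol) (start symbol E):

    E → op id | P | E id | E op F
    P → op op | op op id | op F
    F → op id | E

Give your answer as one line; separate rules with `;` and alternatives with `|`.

Directly left-recursive nonterminal: E.
For E: α = {id, op F}, β = {op id, P}. Rewrite as E → β E' and E' → α E' | ε.

E → op id E' | P E'; P → op op | op op id | op F; F → op id | E; E' → id E' | op F E' | ε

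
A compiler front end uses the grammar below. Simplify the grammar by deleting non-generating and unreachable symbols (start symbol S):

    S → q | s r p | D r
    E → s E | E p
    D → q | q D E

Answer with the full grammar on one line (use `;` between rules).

Generating nonterminals: {D, S}.
Reachable from S after that: {D, S}.
Removed useless symbols: {E} and every production mentioning them.

S → q | s r p | D r; D → q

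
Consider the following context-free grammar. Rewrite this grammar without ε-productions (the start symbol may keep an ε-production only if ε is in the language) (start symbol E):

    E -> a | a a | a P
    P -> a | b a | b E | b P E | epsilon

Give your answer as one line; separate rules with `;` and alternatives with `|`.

E -> a | a a | a P; P -> a | b a | b E | b P E

Nullable nonterminals: {P}.
ε ∉ L(G), so no ε-production is kept.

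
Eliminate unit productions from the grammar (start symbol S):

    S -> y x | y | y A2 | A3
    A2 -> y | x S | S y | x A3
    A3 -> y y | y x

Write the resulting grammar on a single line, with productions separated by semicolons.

Unit pairs: S ⇒* {A3}.
Replace each nonterminal's rules with the union of the non-unit rules of every nonterminal it unit-derives.

S -> y x | y | y A2 | y y; A2 -> y | x S | S y | x A3; A3 -> y y | y x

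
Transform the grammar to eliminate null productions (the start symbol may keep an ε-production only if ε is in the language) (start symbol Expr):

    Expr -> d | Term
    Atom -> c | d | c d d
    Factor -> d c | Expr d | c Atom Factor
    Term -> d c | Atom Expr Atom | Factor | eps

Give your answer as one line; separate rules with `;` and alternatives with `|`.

Expr -> d | Term | ε; Atom -> c | d | c d d; Factor -> d c | Expr d | d | c Atom Factor; Term -> d c | Atom Expr Atom | Atom Atom | Factor

The nullable symbols are {Expr, Term}.
ε ∈ L(G) since Expr is nullable, so keep Expr → ε.
Expand every rule over subsets of its nullable positions: Factor → Expr d gives Expr d | d. Term → Atom Expr Atom gives Atom Expr Atom | Atom Atom.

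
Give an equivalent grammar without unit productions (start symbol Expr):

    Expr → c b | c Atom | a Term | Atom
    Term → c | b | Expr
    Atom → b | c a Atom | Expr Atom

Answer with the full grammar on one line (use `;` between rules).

Expr → b | c a Atom | Expr Atom | c b | c Atom | a Term; Term → c | b | c a Atom | Expr Atom | c b | c Atom | a Term; Atom → b | c a Atom | Expr Atom

Unit pairs: Expr ⇒* {Atom}; Term ⇒* {Atom, Expr}.
For each unit pair (A, B), copy every non-unit production of B to A, then drop all unit productions.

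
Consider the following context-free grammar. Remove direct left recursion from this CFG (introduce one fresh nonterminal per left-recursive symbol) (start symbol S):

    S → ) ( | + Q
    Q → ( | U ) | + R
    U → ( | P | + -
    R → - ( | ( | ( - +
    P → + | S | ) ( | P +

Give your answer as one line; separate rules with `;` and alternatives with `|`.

S → ) ( | + Q; Q → ( | U ) | + R; U → ( | P | + -; R → - ( | ( | ( - +; P → + P' | S P' | ) ( P'; P' → + P' | ε

Left recursion appears on P.
For P: α = {+}, β = {+, S, ) (}. Rewrite as P → β P' and P' → α P' | ε.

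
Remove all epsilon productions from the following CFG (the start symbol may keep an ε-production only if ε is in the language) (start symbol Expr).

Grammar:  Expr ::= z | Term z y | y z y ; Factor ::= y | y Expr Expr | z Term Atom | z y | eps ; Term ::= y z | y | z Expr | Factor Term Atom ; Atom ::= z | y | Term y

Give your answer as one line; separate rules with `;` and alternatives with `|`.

Expr ::= z | Term z y | y z y; Factor ::= y | y Expr Expr | z Term Atom | z y; Term ::= y z | y | z Expr | Factor Term Atom | Term Atom; Atom ::= z | y | Term y

Nullable set = {Factor}.
ε ∉ L(G), so no ε-production is kept.
For each production, add variants omitting each subset of nullable occurrences: Term → Factor Term Atom gives Factor Term Atom | Term Atom.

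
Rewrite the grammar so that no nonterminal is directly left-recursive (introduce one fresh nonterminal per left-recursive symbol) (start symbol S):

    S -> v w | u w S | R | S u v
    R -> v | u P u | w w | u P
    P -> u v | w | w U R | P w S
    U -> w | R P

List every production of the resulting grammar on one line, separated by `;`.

S -> v w S' | u w S S' | R S'; R -> v | u P u | w w | u P; P -> u v P' | w P' | w U R P'; U -> w | R P; S' -> u v S' | ε; P' -> w S P' | ε

S, P are directly left-recursive.
For S: α = {u v}, β = {v w, u w S, R}. Rewrite as S → β S' and S' → α S' | ε.
For P: α = {w S}, β = {u v, w, w U R}. Rewrite as P → β P' and P' → α P' | ε.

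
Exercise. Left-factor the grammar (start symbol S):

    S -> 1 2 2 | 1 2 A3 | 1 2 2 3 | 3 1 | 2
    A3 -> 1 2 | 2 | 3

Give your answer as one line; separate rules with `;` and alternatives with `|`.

S has alternatives sharing prefix '1 2': factor to S → 1 2 S' with S' → 2 | A3 | 2 3.
S' has alternatives sharing prefix '2': factor to S' → 2 S'' with S'' → ε | 3.

S -> 3 1 | 2 | 1 2 S'; A3 -> 1 2 | 2 | 3; S' -> A3 | 2 S''; S'' -> ε | 3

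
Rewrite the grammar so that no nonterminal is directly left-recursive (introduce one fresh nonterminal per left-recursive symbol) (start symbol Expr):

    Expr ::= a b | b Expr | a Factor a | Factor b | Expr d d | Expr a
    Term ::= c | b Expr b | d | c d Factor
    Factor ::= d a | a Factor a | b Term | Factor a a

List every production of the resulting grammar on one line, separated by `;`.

Directly left-recursive nonterminals: Expr, Factor.
For Expr: α = {d d, a}, β = {a b, b Expr, a Factor a, Factor b}. Rewrite as Expr → β Expr1 and Expr1 → α Expr1 | ε.
For Factor: α = {a a}, β = {d a, a Factor a, b Term}. Rewrite as Factor → β Factor1 and Factor1 → α Factor1 | ε.

Expr ::= a b Expr1 | b Expr Expr1 | a Factor a Expr1 | Factor b Expr1; Term ::= c | b Expr b | d | c d Factor; Factor ::= d a Factor1 | a Factor a Factor1 | b Term Factor1; Expr1 ::= d d Expr1 | a Expr1 | epsilon; Factor1 ::= a a Factor1 | epsilon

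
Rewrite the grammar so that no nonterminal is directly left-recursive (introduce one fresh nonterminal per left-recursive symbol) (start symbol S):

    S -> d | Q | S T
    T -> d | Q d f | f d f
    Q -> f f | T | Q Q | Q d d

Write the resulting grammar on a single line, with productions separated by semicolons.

S -> d S' | Q S'; T -> d | Q d f | f d f; Q -> f f Q' | T Q'; S' -> T S' | ε; Q' -> Q Q' | d d Q' | ε

Left recursion appears on S, Q.
For S: α = {T}, β = {d, Q}. Rewrite as S → β S' and S' → α S' | ε.
For Q: α = {Q, d d}, β = {f f, T}. Rewrite as Q → β Q' and Q' → α Q' | ε.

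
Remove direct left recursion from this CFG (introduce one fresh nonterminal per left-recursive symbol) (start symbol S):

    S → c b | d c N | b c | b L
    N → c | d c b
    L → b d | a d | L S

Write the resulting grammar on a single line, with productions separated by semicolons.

S → c b | d c N | b c | b L; N → c | d c b; L → b d L' | a d L'; L' → S L' | ε

L is directly left-recursive.
For L: α = {S}, β = {b d, a d}. Rewrite as L → β L' and L' → α L' | ε.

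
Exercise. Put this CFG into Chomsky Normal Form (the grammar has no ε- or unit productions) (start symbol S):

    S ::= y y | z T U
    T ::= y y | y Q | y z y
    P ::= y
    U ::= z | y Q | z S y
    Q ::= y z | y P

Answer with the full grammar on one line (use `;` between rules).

S ::= X1 X1 | X2 Y1; T ::= X1 X1 | X1 Q | X1 Y2; P ::= y; U ::= z | X1 Q | X2 Y3; Q ::= X1 X2 | X1 P; X1 ::= y; X2 ::= z; Y1 ::= T U; Y2 ::= X2 X1; Y3 ::= S X1

Introduce a nonterminal for each terminal appearing in a rule of length ≥ 2: X1 → y, X2 → z.
Binarize each right-hand side of length ≥ 3 by chaining fresh nonterminals (Y1, Y2, …): affected rules were S → X2 T U; T → X1 X2 X1; U → X2 S X1.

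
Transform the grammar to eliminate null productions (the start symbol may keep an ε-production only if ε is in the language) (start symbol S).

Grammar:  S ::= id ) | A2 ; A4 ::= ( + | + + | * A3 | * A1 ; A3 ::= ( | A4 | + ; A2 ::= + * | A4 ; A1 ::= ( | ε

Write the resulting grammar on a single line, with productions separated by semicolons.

The nullable symbols are {A1}.
ε ∉ L(G), so no ε-production is kept.
Add the nullable-subset variants: A4 → * A1 gives * A1 | *.

S ::= id ) | A2; A4 ::= ( + | + + | * A3 | * A1 | *; A3 ::= ( | A4 | +; A2 ::= + * | A4; A1 ::= (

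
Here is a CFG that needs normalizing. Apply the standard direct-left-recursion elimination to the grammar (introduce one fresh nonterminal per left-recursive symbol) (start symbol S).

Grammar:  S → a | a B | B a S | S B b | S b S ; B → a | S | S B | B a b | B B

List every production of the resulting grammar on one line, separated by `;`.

Left recursion appears on S, B.
For S: α = {B b, b S}, β = {a, a B, B a S}. Rewrite as S → β S' and S' → α S' | ε.
For B: α = {a b, B}, β = {a, S, S B}. Rewrite as B → β B' and B' → α B' | ε.

S → a S' | a B S' | B a S S'; B → a B' | S B' | S B B'; S' → B b S' | b S S' | ε; B' → a b B' | B B' | ε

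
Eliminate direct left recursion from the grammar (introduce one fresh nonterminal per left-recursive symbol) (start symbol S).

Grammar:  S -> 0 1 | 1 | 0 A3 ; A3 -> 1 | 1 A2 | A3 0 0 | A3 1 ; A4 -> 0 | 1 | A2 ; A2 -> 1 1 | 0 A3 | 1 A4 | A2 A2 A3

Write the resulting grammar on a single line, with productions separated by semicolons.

A3, A2 are directly left-recursive.
For A3: α = {0 0, 1}, β = {1, 1 A2}. Rewrite as A3 → β A3' and A3' → α A3' | ε.
For A2: α = {A2 A3}, β = {1 1, 0 A3, 1 A4}. Rewrite as A2 → β A2' and A2' → α A2' | ε.

S -> 0 1 | 1 | 0 A3; A3 -> 1 A3' | 1 A2 A3'; A4 -> 0 | 1 | A2; A2 -> 1 1 A2' | 0 A3 A2' | 1 A4 A2'; A3' -> 0 0 A3' | 1 A3' | epsilon; A2' -> A2 A3 A2' | epsilon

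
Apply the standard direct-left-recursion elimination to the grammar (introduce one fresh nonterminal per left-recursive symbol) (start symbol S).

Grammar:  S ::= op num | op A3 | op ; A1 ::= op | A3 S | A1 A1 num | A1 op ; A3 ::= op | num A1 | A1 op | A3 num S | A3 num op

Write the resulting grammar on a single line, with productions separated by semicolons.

S ::= op num | op A3 | op; A1 ::= op A1' | A3 S A1'; A3 ::= op A3' | num A1 A3' | A1 op A3'; A1' ::= A1 num A1' | op A1' | eps; A3' ::= num S A3' | num op A3' | eps

Directly left-recursive nonterminals: A1, A3.
For A1: α = {A1 num, op}, β = {op, A3 S}. Rewrite as A1 → β A1' and A1' → α A1' | ε.
For A3: α = {num S, num op}, β = {op, num A1, A1 op}. Rewrite as A3 → β A3' and A3' → α A3' | ε.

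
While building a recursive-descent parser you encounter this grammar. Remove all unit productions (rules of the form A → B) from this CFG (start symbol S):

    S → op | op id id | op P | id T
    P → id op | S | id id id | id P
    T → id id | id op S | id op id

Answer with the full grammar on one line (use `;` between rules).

Unit pairs: P ⇒* {S}.
For every A with A ⇒* B via unit rules, add B's non-unit alternatives to A; then delete every rule of the form X → Y.

S → op | op id id | op P | id T; P → op | op id id | op P | id T | id op | id id id | id P; T → id id | id op S | id op id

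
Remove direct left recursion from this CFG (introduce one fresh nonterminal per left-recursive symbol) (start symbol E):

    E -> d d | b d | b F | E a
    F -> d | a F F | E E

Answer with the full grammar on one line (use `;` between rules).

E -> d d E' | b d E' | b F E'; F -> d | a F F | E E; E' -> a E' | ε

Directly left-recursive nonterminal: E.
For E: α = {a}, β = {d d, b d, b F}. Rewrite as E → β E' and E' → α E' | ε.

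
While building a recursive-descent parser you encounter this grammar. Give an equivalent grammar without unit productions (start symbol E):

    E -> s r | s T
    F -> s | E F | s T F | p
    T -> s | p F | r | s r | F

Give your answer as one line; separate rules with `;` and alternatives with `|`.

Unit pairs: T ⇒* {F}.
Replace each nonterminal's rules with the union of the non-unit rules of every nonterminal it unit-derives.

E -> s r | s T; F -> s | E F | s T F | p; T -> s | E F | s T F | p | p F | r | s r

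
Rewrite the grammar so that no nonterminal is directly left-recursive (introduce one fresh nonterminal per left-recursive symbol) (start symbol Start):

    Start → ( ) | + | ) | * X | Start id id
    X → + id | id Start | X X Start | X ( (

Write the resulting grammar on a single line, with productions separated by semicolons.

Left recursion appears on Start, X.
For Start: α = {id id}, β = {( ), +, ), * X}. Rewrite as Start → β Start1 and Start1 → α Start1 | ε.
For X: α = {X Start, ( (}, β = {+ id, id Start}. Rewrite as X → β X1 and X1 → α X1 | ε.

Start → ( ) Start1 | + Start1 | ) Start1 | * X Start1; X → + id X1 | id Start X1; Start1 → id id Start1 | epsilon; X1 → X Start X1 | ( ( X1 | epsilon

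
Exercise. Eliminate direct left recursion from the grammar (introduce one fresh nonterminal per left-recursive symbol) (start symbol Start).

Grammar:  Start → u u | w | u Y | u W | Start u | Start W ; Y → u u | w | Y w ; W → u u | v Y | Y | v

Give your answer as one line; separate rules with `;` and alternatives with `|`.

Directly left-recursive nonterminals: Start, Y.
For Start: α = {u, W}, β = {u u, w, u Y, u W}. Rewrite as Start → β Start1 and Start1 → α Start1 | ε.
For Y: α = {w}, β = {u u, w}. Rewrite as Y → β Y1 and Y1 → α Y1 | ε.

Start → u u Start1 | w Start1 | u Y Start1 | u W Start1; Y → u u Y1 | w Y1; W → u u | v Y | Y | v; Start1 → u Start1 | W Start1 | ε; Y1 → w Y1 | ε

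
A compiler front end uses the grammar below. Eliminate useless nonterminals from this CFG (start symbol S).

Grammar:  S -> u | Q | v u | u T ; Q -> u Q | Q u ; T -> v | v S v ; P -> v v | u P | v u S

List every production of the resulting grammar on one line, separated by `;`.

Generating nonterminals: {P, S, T}.
Reachable from S after that: {S, T}.
Removed useless symbols: {P, Q} and every production mentioning them.

S -> u | v u | u T; T -> v | v S v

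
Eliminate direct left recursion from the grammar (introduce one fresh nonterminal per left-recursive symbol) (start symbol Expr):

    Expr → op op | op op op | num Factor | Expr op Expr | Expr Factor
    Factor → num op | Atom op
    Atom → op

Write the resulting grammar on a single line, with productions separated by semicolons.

Directly left-recursive nonterminal: Expr.
For Expr: α = {op Expr, Factor}, β = {op op, op op op, num Factor}. Rewrite as Expr → β Expr1 and Expr1 → α Expr1 | ε.

Expr → op op Expr1 | op op op Expr1 | num Factor Expr1; Factor → num op | Atom op; Atom → op; Expr1 → op Expr Expr1 | Factor Expr1 | ε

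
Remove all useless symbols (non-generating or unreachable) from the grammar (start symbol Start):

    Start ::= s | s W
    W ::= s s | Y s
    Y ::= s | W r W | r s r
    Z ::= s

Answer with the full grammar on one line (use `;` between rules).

Start ::= s | s W; W ::= s s | Y s; Y ::= s | W r W | r s r

Generating nonterminals: {Start, W, Y, Z}.
Reachable from Start after that: {Start, W, Y}.
Removed useless symbols: {Z} and every production mentioning them.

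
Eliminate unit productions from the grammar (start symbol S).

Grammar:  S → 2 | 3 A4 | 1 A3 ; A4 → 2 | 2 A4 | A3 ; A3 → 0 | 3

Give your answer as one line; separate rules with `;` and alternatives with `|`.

S → 2 | 3 A4 | 1 A3; A4 → 2 | 2 A4 | 0 | 3; A3 → 0 | 3

Unit pairs: A4 ⇒* {A3}.
For every A with A ⇒* B via unit rules, add B's non-unit alternatives to A; then delete every rule of the form X → Y.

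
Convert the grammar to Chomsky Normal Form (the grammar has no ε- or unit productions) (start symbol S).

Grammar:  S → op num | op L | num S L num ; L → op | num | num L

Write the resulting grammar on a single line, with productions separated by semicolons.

Introduce a nonterminal for each terminal appearing in a rule of length ≥ 2: X1 → op, X2 → num.
Binarize each right-hand side of length ≥ 3 by chaining fresh nonterminals (Y1, Y2, …): affected rules were S → X2 S L X2.

S → X1 X2 | X1 L | X2 Y1; L → op | num | X2 L; X1 → op; X2 → num; Y1 → S Y2; Y2 → L X2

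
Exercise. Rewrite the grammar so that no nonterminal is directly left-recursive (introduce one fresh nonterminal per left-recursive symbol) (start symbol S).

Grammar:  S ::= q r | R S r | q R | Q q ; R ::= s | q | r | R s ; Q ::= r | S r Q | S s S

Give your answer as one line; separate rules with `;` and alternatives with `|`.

S ::= q r | R S r | q R | Q q; R ::= s R' | q R' | r R'; Q ::= r | S r Q | S s S; R' ::= s R' | ε

R is directly left-recursive.
For R: α = {s}, β = {s, q, r}. Rewrite as R → β R' and R' → α R' | ε.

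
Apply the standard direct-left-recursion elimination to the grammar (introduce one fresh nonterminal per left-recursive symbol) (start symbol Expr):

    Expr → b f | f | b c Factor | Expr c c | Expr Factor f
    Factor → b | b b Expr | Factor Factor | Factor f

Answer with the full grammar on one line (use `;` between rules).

Expr → b f Expr1 | f Expr1 | b c Factor Expr1; Factor → b Factor1 | b b Expr Factor1; Expr1 → c c Expr1 | Factor f Expr1 | eps; Factor1 → Factor Factor1 | f Factor1 | eps

Left recursion appears on Expr, Factor.
For Expr: α = {c c, Factor f}, β = {b f, f, b c Factor}. Rewrite as Expr → β Expr1 and Expr1 → α Expr1 | ε.
For Factor: α = {Factor, f}, β = {b, b b Expr}. Rewrite as Factor → β Factor1 and Factor1 → α Factor1 | ε.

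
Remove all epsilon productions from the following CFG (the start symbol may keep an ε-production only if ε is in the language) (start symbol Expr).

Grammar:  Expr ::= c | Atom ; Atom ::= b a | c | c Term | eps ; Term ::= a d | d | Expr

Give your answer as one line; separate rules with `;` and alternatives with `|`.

Nullable nonterminals: {Atom, Expr, Term}.
ε ∈ L(G) since Expr is nullable, so keep Expr → ε.

Expr ::= c | Atom | eps; Atom ::= b a | c | c Term; Term ::= a d | d | Expr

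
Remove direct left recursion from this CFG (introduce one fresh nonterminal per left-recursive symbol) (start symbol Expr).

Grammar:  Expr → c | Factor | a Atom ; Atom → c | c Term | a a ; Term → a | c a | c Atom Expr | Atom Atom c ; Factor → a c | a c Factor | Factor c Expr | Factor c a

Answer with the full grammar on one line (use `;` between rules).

Directly left-recursive nonterminal: Factor.
For Factor: α = {c Expr, c a}, β = {a c, a c Factor}. Rewrite as Factor → β Factor1 and Factor1 → α Factor1 | ε.

Expr → c | Factor | a Atom; Atom → c | c Term | a a; Term → a | c a | c Atom Expr | Atom Atom c; Factor → a c Factor1 | a c Factor Factor1; Factor1 → c Expr Factor1 | c a Factor1 | ε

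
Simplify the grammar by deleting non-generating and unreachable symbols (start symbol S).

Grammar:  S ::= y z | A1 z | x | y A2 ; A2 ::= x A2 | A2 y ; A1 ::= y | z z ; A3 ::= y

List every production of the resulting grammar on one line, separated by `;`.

Generating nonterminals: {A1, A3, S}.
Reachable from S after that: {A1, S}.
Removed useless symbols: {A2, A3} and every production mentioning them.

S ::= y z | A1 z | x; A1 ::= y | z z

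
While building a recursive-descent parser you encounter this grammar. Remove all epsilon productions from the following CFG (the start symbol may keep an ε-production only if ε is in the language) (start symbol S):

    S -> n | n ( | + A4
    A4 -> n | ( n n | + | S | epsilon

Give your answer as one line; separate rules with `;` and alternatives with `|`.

S -> n | n ( | + A4 | +; A4 -> n | ( n n | + | S

The nullable symbols are {A4}.
ε ∉ L(G), so no ε-production is kept.
Expand every rule over subsets of its nullable positions: S → + A4 gives + A4 | +.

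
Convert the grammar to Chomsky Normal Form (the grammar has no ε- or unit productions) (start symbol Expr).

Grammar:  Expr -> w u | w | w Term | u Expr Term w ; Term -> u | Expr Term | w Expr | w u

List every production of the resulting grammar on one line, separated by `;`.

Expr -> X1 X2 | w | X1 Term | X2 Y1; Term -> u | Expr Term | X1 Expr | X1 X2; X1 -> w; X2 -> u; Y1 -> Expr Y2; Y2 -> Term X1

Introduce a nonterminal for each terminal appearing in a rule of length ≥ 2: X1 → w, X2 → u.
Binarize each right-hand side of length ≥ 3 by chaining fresh nonterminals (Y1, Y2, …): affected rules were Expr → X2 Expr Term X1.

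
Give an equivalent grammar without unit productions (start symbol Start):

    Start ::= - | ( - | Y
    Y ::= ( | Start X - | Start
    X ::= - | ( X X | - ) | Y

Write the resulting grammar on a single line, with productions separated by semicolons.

Unit pairs: Start ⇒* {Y}; X ⇒* {Start, Y}; Y ⇒* {Start}.
For every A with A ⇒* B via unit rules, add B's non-unit alternatives to A; then delete every rule of the form X → Y.

Start ::= - | ( - | ( | Start X -; Y ::= - | ( - | ( | Start X -; X ::= - | ( - | ( X X | - ) | ( | Start X -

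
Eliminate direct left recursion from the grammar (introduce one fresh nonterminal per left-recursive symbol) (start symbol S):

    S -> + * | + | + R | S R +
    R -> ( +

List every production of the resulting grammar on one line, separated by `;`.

S -> + * S' | + S' | + R S'; R -> ( +; S' -> R + S' | ε

S is directly left-recursive.
For S: α = {R +}, β = {+ *, +, + R}. Rewrite as S → β S' and S' → α S' | ε.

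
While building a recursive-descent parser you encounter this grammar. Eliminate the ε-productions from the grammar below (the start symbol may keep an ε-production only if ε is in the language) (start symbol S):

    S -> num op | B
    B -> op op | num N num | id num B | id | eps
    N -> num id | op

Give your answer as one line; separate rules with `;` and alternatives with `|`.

S -> num op | B | ε; B -> op op | num N num | id num B | id num | id; N -> num id | op

Nullable set = {B, S}.
ε ∈ L(G) since S is nullable, so keep S → ε.
Expand every rule over subsets of its nullable positions: B → id num B gives id num B | id num.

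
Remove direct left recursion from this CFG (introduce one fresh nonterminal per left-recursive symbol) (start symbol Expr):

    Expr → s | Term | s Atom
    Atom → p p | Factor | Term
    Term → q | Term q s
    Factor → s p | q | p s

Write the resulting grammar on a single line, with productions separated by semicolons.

Expr → s | Term | s Atom; Atom → p p | Factor | Term; Term → q Term1; Factor → s p | q | p s; Term1 → q s Term1 | epsilon

Term is directly left-recursive.
For Term: α = {q s}, β = {q}. Rewrite as Term → β Term1 and Term1 → α Term1 | ε.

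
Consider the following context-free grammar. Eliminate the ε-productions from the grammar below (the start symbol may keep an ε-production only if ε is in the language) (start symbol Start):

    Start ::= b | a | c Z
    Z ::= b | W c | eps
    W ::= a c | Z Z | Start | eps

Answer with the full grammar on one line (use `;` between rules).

Start ::= b | a | c Z | c; Z ::= b | W c | c; W ::= a c | Z Z | Z | Start

The nullable symbols are {W, Z}.
ε ∉ L(G), so no ε-production is kept.
Add the nullable-subset variants: Start → c Z gives c Z | c. Z → W c gives W c | c. W → Z Z gives Z Z | Z.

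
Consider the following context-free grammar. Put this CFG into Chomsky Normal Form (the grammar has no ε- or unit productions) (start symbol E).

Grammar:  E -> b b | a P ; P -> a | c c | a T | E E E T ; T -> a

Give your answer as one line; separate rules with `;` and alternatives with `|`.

E -> X1 X1 | X2 P; P -> a | X3 X3 | X2 T | E Y1; T -> a; X1 -> b; X2 -> a; X3 -> c; Y1 -> E Y2; Y2 -> E T

Introduce a nonterminal for each terminal appearing in a rule of length ≥ 2: X1 → b, X2 → a, X3 → c.
Binarize each right-hand side of length ≥ 3 by chaining fresh nonterminals (Y1, Y2, …): affected rules were P → E E E T.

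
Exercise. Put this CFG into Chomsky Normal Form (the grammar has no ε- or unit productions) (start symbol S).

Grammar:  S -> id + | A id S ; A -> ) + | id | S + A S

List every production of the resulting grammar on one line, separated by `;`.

Introduce a nonterminal for each terminal appearing in a rule of length ≥ 2: X1 → id, X2 → +, X3 → ).
Binarize each right-hand side of length ≥ 3 by chaining fresh nonterminals (Y1, Y2, …): affected rules were S → A X1 S; A → S X2 A S.

S -> X1 X2 | A Y1; A -> X3 X2 | id | S Y2; X1 -> id; X2 -> +; X3 -> ); Y1 -> X1 S; Y2 -> X2 Y3; Y3 -> A S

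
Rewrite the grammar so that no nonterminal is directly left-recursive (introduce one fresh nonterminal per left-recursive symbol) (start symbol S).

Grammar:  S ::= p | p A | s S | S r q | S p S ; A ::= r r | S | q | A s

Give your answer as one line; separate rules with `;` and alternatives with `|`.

S, A are directly left-recursive.
For S: α = {r q, p S}, β = {p, p A, s S}. Rewrite as S → β S' and S' → α S' | ε.
For A: α = {s}, β = {r r, S, q}. Rewrite as A → β A' and A' → α A' | ε.

S ::= p S' | p A S' | s S S'; A ::= r r A' | S A' | q A'; S' ::= r q S' | p S S' | ε; A' ::= s A' | ε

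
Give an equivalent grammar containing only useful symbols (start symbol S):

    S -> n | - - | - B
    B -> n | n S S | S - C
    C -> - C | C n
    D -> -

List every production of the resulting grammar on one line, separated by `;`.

S -> n | - - | - B; B -> n | n S S

Generating nonterminals: {B, D, S}.
Reachable from S after that: {B, S}.
Removed useless symbols: {C, D} and every production mentioning them.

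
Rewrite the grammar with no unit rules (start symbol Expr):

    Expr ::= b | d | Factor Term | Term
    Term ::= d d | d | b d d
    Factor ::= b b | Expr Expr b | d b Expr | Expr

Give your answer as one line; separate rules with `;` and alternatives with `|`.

Expr ::= d d | d | b d d | b | Factor Term; Term ::= d d | d | b d d; Factor ::= d d | d | b d d | b b | Expr Expr b | d b Expr | b | Factor Term

Unit pairs: Expr ⇒* {Term}; Factor ⇒* {Expr, Term}.
Replace each nonterminal's rules with the union of the non-unit rules of every nonterminal it unit-derives.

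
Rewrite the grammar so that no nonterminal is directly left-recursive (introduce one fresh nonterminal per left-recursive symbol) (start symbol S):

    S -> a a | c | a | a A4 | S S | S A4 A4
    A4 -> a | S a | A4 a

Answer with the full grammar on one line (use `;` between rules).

S -> a a S' | c S' | a S' | a A4 S'; A4 -> a A4' | S a A4'; S' -> S S' | A4 A4 S' | ε; A4' -> a A4' | ε

Directly left-recursive nonterminals: S, A4.
For S: α = {S, A4 A4}, β = {a a, c, a, a A4}. Rewrite as S → β S' and S' → α S' | ε.
For A4: α = {a}, β = {a, S a}. Rewrite as A4 → β A4' and A4' → α A4' | ε.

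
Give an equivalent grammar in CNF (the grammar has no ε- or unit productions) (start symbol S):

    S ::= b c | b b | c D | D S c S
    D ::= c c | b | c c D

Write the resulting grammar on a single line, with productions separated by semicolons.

S ::= X1 X2 | X1 X1 | X2 D | D Y1; D ::= X2 X2 | b | X2 Y3; X1 ::= b; X2 ::= c; Y1 ::= S Y2; Y2 ::= X2 S; Y3 ::= X2 D

Introduce a nonterminal for each terminal appearing in a rule of length ≥ 2: X1 → b, X2 → c.
Binarize each right-hand side of length ≥ 3 by chaining fresh nonterminals (Y1, Y2, …): affected rules were S → D S X2 S; D → X2 X2 D.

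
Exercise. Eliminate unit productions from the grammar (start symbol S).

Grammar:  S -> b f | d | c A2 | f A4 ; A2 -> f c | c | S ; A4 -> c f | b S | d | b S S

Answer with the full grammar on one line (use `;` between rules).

Unit pairs: A2 ⇒* {S}.
For each unit pair (A, B), copy every non-unit production of B to A, then drop all unit productions.

S -> b f | d | c A2 | f A4; A2 -> f c | c | b f | d | c A2 | f A4; A4 -> c f | b S | d | b S S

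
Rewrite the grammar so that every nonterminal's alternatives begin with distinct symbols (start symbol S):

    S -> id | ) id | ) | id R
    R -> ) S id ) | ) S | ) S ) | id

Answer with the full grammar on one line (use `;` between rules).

S has alternatives sharing prefix 'id': factor to S → id S' with S' → ε | R.
S has alternatives sharing prefix ')': factor to S → ) S'' with S'' → id | ε.
R has alternatives sharing prefix ') S': factor to R → ) S R' with R' → id ) | ε | ).

S -> id S' | ) S''; R -> id | ) S R'; S' -> ε | R; S'' -> id | ε; R' -> id ) | ε | )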